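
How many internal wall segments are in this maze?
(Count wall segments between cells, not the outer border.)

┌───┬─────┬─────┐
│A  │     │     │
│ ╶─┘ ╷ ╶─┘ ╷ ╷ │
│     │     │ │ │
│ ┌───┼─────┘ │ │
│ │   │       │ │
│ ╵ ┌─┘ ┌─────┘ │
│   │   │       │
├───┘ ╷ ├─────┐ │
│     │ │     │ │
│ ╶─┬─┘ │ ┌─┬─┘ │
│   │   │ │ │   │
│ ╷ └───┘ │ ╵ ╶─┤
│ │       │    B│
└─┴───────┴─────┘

Counting internal wall segments:
Total internal walls: 42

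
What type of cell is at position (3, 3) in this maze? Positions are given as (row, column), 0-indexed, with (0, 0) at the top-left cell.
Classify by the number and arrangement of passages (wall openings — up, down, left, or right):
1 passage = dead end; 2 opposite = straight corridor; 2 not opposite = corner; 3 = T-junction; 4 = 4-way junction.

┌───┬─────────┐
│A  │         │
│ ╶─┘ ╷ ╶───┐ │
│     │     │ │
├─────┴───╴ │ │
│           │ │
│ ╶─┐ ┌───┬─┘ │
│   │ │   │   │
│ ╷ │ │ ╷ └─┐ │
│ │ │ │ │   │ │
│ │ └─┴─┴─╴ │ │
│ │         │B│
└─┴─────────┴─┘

Checking cell at (3, 3):
Number of passages: 2
Cell type: corner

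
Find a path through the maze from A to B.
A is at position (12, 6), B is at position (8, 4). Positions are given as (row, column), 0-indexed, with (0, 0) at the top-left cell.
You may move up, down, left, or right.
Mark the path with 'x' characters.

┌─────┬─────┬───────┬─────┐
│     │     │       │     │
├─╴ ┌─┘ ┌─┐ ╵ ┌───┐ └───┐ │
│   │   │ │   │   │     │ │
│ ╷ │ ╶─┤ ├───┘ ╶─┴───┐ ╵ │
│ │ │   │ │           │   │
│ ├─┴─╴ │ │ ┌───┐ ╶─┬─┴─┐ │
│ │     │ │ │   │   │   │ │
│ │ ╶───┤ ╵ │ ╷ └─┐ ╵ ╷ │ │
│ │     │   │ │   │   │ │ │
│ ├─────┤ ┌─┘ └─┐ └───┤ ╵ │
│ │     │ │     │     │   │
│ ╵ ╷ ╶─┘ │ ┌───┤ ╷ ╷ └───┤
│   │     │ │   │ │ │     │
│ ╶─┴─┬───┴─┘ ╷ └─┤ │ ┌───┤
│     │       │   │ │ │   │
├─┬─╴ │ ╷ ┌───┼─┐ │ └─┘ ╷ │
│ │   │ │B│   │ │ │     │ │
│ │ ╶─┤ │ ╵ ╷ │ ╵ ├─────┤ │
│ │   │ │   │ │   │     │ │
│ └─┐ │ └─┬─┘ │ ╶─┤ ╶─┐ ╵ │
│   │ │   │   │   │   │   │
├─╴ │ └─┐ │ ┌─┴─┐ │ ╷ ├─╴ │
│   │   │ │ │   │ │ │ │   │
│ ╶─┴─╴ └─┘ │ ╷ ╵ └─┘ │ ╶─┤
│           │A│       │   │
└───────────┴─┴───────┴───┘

Finding the shortest path from (12, 6) to (8, 4):
Path length: 18 steps
Directions: up → right → down → right → up → up → left → up → right → up → up → left → up → left → down → left → left → down

Solution:

┌─────┬─────┬───────┬─────┐
│     │     │       │     │
├─╴ ┌─┘ ┌─┐ ╵ ┌───┐ └───┐ │
│   │   │ │   │   │     │ │
│ ╷ │ ╶─┤ ├───┘ ╶─┴───┐ ╵ │
│ │ │   │ │           │   │
│ ├─┴─╴ │ │ ┌───┐ ╶─┬─┴─┐ │
│ │     │ │ │   │   │   │ │
│ │ ╶───┤ ╵ │ ╷ └─┐ ╵ ╷ │ │
│ │     │   │ │   │   │ │ │
│ ├─────┤ ┌─┘ └─┐ └───┤ ╵ │
│ │     │ │     │     │   │
│ ╵ ╷ ╶─┘ │ ┌───┤ ╷ ╷ └───┤
│   │     │ │x x│ │ │     │
│ ╶─┴─┬───┴─┘ ╷ └─┤ │ ┌───┤
│     │  x x x│x x│ │ │   │
├─┬─╴ │ ╷ ┌───┼─┐ │ └─┘ ╷ │
│ │   │ │B│   │ │x│     │ │
│ │ ╶─┤ │ ╵ ╷ │ ╵ ├─────┤ │
│ │   │ │   │ │x x│     │ │
│ └─┐ │ └─┬─┘ │ ╶─┤ ╶─┐ ╵ │
│   │ │   │   │x x│   │   │
├─╴ │ └─┐ │ ┌─┴─┐ │ ╷ ├─╴ │
│   │   │ │ │x x│x│ │ │   │
│ ╶─┴─╴ └─┘ │ ╷ ╵ └─┘ │ ╶─┤
│           │A│x x    │   │
└───────────┴─┴───────┴───┘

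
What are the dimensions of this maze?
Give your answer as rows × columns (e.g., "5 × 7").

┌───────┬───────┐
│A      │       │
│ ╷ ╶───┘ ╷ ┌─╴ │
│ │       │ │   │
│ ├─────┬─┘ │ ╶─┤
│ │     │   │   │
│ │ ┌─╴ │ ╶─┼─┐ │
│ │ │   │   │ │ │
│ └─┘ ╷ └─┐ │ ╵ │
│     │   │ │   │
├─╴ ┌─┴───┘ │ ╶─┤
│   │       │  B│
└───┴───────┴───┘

Counting the maze dimensions:
Rows (vertical): 6
Columns (horizontal): 8
Dimensions: 6 × 8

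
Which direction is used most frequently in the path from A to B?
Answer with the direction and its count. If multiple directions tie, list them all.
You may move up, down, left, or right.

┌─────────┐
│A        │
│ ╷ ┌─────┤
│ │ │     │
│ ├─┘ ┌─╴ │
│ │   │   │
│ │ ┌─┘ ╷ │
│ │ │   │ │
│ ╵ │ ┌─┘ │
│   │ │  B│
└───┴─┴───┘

Directions: down, down, down, down, right, up, up, right, up, right, right, down, down, down
Counts: {'down': 7, 'right': 4, 'up': 3}
Most common: down (7 times)

Solution:

┌─────────┐
│A        │
│ ╷ ┌─────┤
│↓│ │↱ → ↓│
│ ├─┘ ┌─╴ │
│↓│↱ ↑│  ↓│
│ │ ┌─┘ ╷ │
│↓│↑│   │↓│
│ ╵ │ ┌─┘ │
│↳ ↑│ │  B│
└───┴─┴───┘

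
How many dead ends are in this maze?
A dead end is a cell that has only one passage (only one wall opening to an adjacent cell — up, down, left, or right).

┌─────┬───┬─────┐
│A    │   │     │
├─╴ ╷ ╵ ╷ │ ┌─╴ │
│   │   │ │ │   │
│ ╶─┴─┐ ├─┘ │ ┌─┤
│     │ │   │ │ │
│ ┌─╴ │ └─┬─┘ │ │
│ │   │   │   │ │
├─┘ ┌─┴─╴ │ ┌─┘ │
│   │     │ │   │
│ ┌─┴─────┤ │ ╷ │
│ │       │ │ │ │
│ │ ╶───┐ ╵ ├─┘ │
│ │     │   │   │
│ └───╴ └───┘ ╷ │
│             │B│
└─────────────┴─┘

Checking each cell for number of passages:

Dead ends found at positions:
  (0, 0)
  (1, 4)
  (2, 4)
  (2, 7)
  (3, 0)
  (4, 2)
  (5, 6)
  (7, 7)
Total dead ends: 8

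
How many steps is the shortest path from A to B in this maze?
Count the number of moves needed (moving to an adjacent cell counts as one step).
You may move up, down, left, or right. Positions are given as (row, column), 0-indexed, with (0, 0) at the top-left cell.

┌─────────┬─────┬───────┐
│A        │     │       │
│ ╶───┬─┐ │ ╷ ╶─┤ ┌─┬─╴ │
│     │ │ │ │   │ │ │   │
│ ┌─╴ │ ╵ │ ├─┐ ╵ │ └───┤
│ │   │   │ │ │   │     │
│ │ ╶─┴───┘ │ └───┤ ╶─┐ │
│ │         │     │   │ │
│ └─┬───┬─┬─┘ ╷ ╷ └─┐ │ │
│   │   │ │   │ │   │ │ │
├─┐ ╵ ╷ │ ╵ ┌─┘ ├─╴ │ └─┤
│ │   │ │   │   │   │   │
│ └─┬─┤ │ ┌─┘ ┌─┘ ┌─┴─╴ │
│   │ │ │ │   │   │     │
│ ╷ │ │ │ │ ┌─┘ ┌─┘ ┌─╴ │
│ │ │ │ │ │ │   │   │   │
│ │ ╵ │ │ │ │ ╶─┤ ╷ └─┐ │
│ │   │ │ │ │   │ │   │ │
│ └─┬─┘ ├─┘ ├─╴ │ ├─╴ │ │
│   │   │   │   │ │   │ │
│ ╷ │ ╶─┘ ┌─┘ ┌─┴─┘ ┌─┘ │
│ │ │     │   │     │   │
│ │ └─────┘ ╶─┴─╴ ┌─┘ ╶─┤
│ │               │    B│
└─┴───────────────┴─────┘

Using BFS to find shortest path:
Start: (0, 0), End: (11, 11)
Path found:
(0,0) → (1,0) → (2,0) → (3,0) → (4,0) → (4,1) → (5,1) → (5,2) → (4,2) → (4,3) → (5,3) → (6,3) → (7,3) → (8,3) → (9,3) → (9,2) → (10,2) → (10,3) → (10,4) → (9,4) → (9,5) → (8,5) → (7,5) → (6,5) → (6,6) → (5,6) → (5,7) → (4,7) → (3,7) → (3,8) → (4,8) → (4,9) → (5,9) → (5,8) → (6,8) → (6,7) → (7,7) → (7,6) → (8,6) → (8,7) → (9,7) → (9,6) → (10,6) → (10,5) → (11,5) → (11,6) → (11,7) → (11,8) → (10,8) → (10,9) → (9,9) → (9,10) → (8,10) → (8,9) → (7,9) → (6,9) → (6,10) → (6,11) → (7,11) → (8,11) → (9,11) → (10,11) → (10,10) → (11,10) → (11,11)
Number of steps: 64

Solution:

┌─────────┬─────┬───────┐
│A        │     │       │
│ ╶───┬─┐ │ ╷ ╶─┤ ┌─┬─╴ │
│↓    │ │ │ │   │ │ │   │
│ ┌─╴ │ ╵ │ ├─┐ ╵ │ └───┤
│↓│   │   │ │ │   │     │
│ │ ╶─┴───┘ │ └───┤ ╶─┐ │
│↓│         │  ↱ ↓│   │ │
│ └─┬───┬─┬─┘ ╷ ╷ └─┐ │ │
│↳ ↓│↱ ↓│ │   │↑│↳ ↓│ │ │
├─┐ ╵ ╷ │ ╵ ┌─┘ ├─╴ │ └─┤
│ │↳ ↑│↓│   │↱ ↑│↓ ↲│   │
│ └─┬─┤ │ ┌─┘ ┌─┘ ┌─┴─╴ │
│   │ │↓│ │↱ ↑│↓ ↲│↱ → ↓│
│ ╷ │ │ │ │ ┌─┘ ┌─┘ ┌─╴ │
│ │ │ │↓│ │↑│↓ ↲│  ↑│  ↓│
│ │ ╵ │ │ │ │ ╶─┤ ╷ └─┐ │
│ │   │↓│ │↑│↳ ↓│ │↑ ↰│↓│
│ └─┬─┘ ├─┘ ├─╴ │ ├─╴ │ │
│   │↓ ↲│↱ ↑│↓ ↲│ │↱ ↑│↓│
│ ╷ │ ╶─┘ ┌─┘ ┌─┴─┘ ┌─┘ │
│ │ │↳ → ↑│↓ ↲│  ↱ ↑│↓ ↲│
│ │ └─────┘ ╶─┴─╴ ┌─┘ ╶─┤
│ │        ↳ → → ↑│  ↳ B│
└─┴───────────────┴─────┘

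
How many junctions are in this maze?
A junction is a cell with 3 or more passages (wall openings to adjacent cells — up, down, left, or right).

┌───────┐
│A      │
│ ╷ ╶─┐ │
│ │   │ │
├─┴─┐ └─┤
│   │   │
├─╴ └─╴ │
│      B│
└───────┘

Checking each cell for number of passages:

Junctions found (3+ passages):
  (0, 1): 3 passages
  (3, 1): 3 passages
Total junctions: 2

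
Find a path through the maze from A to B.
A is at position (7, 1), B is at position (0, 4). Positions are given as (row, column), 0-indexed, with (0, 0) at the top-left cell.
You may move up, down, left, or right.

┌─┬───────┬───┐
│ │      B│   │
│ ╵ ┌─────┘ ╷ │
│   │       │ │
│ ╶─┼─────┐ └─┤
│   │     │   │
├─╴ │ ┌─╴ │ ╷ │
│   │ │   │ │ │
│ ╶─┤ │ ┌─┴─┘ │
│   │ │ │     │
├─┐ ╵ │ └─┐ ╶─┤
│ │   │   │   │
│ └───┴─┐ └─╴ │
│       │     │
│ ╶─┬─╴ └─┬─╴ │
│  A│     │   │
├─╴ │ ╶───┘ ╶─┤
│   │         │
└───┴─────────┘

Finding the shortest path from (7, 1) to (0, 4):
Path length: 40 steps
Directions: left → up → right → right → right → down → left → down → right → right → right → up → right → up → left → left → up → left → up → up → right → up → left → left → down → down → down → left → up → left → up → right → up → left → up → right → up → right → right → right

Solution:

┌─┬───────┬───┐
│ │↱ → → B│   │
│ ╵ ┌─────┘ ╷ │
│↱ ↑│       │ │
│ ╶─┼─────┐ └─┤
│↑ ↰│↓ ← ↰│   │
├─╴ │ ┌─╴ │ ╷ │
│↱ ↑│↓│↱ ↑│ │ │
│ ╶─┤ │ ┌─┴─┘ │
│↑ ↰│↓│↑│     │
├─┐ ╵ │ └─┐ ╶─┤
│ │↑ ↲│↑ ↰│   │
│ └───┴─┐ └─╴ │
│↱ → → ↓│↑ ← ↰│
│ ╶─┬─╴ └─┬─╴ │
│↑ A│↓ ↲  │↱ ↑│
├─╴ │ ╶───┘ ╶─┤
│   │↳ → → ↑  │
└───┴─────────┘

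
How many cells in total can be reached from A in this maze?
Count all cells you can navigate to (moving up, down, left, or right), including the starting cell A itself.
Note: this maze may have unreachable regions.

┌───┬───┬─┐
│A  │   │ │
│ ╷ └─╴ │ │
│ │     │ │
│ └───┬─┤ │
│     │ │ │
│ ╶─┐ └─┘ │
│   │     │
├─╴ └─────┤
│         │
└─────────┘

Using BFS/flood-fill to find all reachable cells from A:
Maze size: 5 × 5 = 25 total cells
1 cell(s) are walled off and cannot be reached from A.
Reachable cells: 24

Reachable region (· marks reachable cells):

┌───┬───┬─┐
│A ·│· ·│·│
│ ╷ └─╴ │ │
│·│· · ·│·│
│ └───┬─┤ │
│· · ·│ │·│
│ ╶─┐ └─┘ │
│· ·│· · ·│
├─╴ └─────┤
│· · · · ·│
└─────────┘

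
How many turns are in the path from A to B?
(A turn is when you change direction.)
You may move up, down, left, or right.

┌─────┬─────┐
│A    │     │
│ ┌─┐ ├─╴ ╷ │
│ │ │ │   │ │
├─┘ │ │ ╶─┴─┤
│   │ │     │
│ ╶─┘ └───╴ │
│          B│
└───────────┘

Directions: right, right, down, down, down, right, right, right
Number of turns: 2

Solution:

┌─────┬─────┐
│A → ↓│     │
│ ┌─┐ ├─╴ ╷ │
│ │ │↓│   │ │
├─┘ │ │ ╶─┴─┤
│   │↓│     │
│ ╶─┘ └───╴ │
│    ↳ → → B│
└───────────┘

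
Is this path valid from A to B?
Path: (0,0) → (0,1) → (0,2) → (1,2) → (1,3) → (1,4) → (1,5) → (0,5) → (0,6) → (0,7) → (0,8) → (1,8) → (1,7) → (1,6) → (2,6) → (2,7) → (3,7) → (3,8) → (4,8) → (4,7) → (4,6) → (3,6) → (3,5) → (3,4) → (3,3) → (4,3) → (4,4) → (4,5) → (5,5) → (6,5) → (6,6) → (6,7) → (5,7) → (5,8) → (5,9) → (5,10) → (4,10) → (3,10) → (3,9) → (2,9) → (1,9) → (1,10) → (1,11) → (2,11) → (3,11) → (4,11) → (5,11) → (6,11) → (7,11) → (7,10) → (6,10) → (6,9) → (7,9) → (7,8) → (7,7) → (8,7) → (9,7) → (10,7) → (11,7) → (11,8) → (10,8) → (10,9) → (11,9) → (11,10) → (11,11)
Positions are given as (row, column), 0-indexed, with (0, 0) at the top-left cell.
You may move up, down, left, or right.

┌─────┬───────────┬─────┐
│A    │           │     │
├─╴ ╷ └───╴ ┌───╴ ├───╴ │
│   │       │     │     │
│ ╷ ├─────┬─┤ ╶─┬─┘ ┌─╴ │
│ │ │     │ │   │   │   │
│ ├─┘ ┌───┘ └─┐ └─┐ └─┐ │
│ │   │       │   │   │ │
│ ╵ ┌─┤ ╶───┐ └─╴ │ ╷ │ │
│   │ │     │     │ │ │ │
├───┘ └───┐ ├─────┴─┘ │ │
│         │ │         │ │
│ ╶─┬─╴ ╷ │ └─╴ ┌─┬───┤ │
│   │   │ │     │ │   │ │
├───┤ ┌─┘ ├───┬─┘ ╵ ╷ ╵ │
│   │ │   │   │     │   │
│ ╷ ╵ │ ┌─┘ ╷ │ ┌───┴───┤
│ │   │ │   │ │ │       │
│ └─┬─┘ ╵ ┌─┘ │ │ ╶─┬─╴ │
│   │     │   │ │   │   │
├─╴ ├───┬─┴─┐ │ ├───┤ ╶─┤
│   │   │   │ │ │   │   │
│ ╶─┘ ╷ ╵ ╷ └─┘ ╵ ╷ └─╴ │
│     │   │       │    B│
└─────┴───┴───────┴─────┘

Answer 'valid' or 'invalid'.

Checking path validity:
Result: All consecutive moves are passable.

valid

Correct solution:

┌─────┬───────────┬─────┐
│A → ↓│    ↱ → → ↓│     │
├─╴ ╷ └───╴ ┌───╴ ├───╴ │
│   │↳ → → ↑│↓ ← ↲│↱ → ↓│
│ ╷ ├─────┬─┤ ╶─┬─┘ ┌─╴ │
│ │ │     │ │↳ ↓│  ↑│  ↓│
│ ├─┘ ┌───┘ └─┐ └─┐ └─┐ │
│ │   │↓ ← ← ↰│↳ ↓│↑ ↰│↓│
│ ╵ ┌─┤ ╶───┐ └─╴ │ ╷ │ │
│   │ │↳ → ↓│↑ ← ↲│ │↑│↓│
├───┘ └───┐ ├─────┴─┘ │ │
│         │↓│  ↱ → → ↑│↓│
│ ╶─┬─╴ ╷ │ └─╴ ┌─┬───┤ │
│   │   │ │↳ → ↑│ │↓ ↰│↓│
├───┤ ┌─┘ ├───┬─┘ ╵ ╷ ╵ │
│   │ │   │   │↓ ← ↲│↑ ↲│
│ ╷ ╵ │ ┌─┘ ╷ │ ┌───┴───┤
│ │   │ │   │ │↓│       │
│ └─┬─┘ ╵ ┌─┘ │ │ ╶─┬─╴ │
│   │     │   │↓│   │   │
├─╴ ├───┬─┴─┐ │ ├───┤ ╶─┤
│   │   │   │ │↓│↱ ↓│   │
│ ╶─┘ ╷ ╵ ╷ └─┘ ╵ ╷ └─╴ │
│     │   │    ↳ ↑│↳ → B│
└─────┴───┴───────┴─────┘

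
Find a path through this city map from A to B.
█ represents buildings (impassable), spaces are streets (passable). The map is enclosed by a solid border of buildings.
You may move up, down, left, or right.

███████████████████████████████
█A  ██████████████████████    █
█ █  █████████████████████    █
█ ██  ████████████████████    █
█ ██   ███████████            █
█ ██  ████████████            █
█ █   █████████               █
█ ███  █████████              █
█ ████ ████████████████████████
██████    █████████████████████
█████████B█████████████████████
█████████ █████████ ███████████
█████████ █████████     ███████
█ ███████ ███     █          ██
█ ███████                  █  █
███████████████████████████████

Finding the shortest path from A to B:
Movement: cardinal only
Path length: 17 steps
Directions: right → right → down → right → down → down → down → down → right → down → right → down → down → right → right → right → down

Solution:

███████████████████████████████
█A→↓██████████████████████    █
█ █↳↓█████████████████████    █
█ ██↓ ████████████████████    █
█ ██↓  ███████████            █
█ ██↓ ████████████            █
█ █ ↳↓█████████               █
█ ███↳↓█████████              █
█ ████↓████████████████████████
██████↳→→↓█████████████████████
█████████B█████████████████████
█████████ █████████ ███████████
█████████ █████████     ███████
█ ███████ ███     █          ██
█ ███████                  █  █
███████████████████████████████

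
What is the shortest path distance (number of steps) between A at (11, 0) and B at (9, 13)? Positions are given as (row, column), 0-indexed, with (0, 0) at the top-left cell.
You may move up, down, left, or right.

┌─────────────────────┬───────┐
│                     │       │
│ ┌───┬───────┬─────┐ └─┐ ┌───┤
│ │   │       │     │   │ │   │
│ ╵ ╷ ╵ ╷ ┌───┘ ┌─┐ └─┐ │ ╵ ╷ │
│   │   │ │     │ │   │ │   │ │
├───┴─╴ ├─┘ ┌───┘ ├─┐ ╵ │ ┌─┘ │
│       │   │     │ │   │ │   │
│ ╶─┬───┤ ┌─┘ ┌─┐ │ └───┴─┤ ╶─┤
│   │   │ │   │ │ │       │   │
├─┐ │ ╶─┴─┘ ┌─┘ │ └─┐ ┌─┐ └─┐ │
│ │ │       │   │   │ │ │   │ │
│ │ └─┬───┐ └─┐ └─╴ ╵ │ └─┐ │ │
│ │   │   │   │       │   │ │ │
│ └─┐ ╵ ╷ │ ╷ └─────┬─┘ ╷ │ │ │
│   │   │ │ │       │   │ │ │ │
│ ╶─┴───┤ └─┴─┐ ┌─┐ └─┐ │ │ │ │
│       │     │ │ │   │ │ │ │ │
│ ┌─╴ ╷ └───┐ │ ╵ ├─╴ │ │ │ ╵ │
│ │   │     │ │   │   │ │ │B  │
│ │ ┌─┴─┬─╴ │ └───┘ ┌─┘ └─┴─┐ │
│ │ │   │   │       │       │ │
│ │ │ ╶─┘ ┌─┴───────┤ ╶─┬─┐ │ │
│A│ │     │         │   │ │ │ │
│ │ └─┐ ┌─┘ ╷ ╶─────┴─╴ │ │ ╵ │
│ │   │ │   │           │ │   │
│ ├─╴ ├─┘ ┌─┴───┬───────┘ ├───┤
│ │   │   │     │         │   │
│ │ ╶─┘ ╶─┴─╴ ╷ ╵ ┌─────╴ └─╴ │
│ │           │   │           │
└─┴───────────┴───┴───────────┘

Finding path from (11, 0) to (9, 13):
Path: (11,0) → (10,0) → (9,0) → (8,0) → (8,1) → (8,2) → (9,2) → (9,1) → (10,1) → (11,1) → (12,1) → (12,2) → (13,2) → (13,1) → (14,1) → (14,2) → (14,3) → (13,3) → (13,4) → (12,4) → (12,5) → (11,5) → (11,6) → (12,6) → (12,7) → (12,8) → (12,9) → (12,10) → (12,11) → (11,11) → (11,10) → (10,10) → (10,11) → (10,12) → (10,13) → (11,13) → (12,13) → (12,14) → (11,14) → (10,14) → (9,14) → (9,13)
Distance: 41 steps

Solution:

┌─────────────────────┬───────┐
│                     │       │
│ ┌───┬───────┬─────┐ └─┐ ┌───┤
│ │   │       │     │   │ │   │
│ ╵ ╷ ╵ ╷ ┌───┘ ┌─┐ └─┐ │ ╵ ╷ │
│   │   │ │     │ │   │ │   │ │
├───┴─╴ ├─┘ ┌───┘ ├─┐ ╵ │ ┌─┘ │
│       │   │     │ │   │ │   │
│ ╶─┬───┤ ┌─┘ ┌─┐ │ └───┴─┤ ╶─┤
│   │   │ │   │ │ │       │   │
├─┐ │ ╶─┴─┘ ┌─┘ │ └─┐ ┌─┐ └─┐ │
│ │ │       │   │   │ │ │   │ │
│ │ └─┬───┐ └─┐ └─╴ ╵ │ └─┐ │ │
│ │   │   │   │       │   │ │ │
│ └─┐ ╵ ╷ │ ╷ └─────┬─┘ ╷ │ │ │
│   │   │ │ │       │   │ │ │ │
│ ╶─┴───┤ └─┴─┐ ┌─┐ └─┐ │ │ │ │
│↱ → ↓  │     │ │ │   │ │ │ │ │
│ ┌─╴ ╷ └───┐ │ ╵ ├─╴ │ │ │ ╵ │
│↑│↓ ↲│     │ │   │   │ │ │B ↰│
│ │ ┌─┴─┬─╴ │ └───┘ ┌─┘ └─┴─┐ │
│↑│↓│   │   │       │↱ → → ↓│↑│
│ │ │ ╶─┘ ┌─┴───────┤ ╶─┬─┐ │ │
│A│↓│     │↱ ↓      │↑ ↰│ │↓│↑│
│ │ └─┐ ┌─┘ ╷ ╶─────┴─╴ │ │ ╵ │
│ │↳ ↓│ │↱ ↑│↳ → → → → ↑│ │↳ ↑│
│ ├─╴ ├─┘ ┌─┴───┬───────┘ ├───┤
│ │↓ ↲│↱ ↑│     │         │   │
│ │ ╶─┘ ╶─┴─╴ ╷ ╵ ┌─────╴ └─╴ │
│ │↳ → ↑      │   │           │
└─┴───────────┴───┴───────────┘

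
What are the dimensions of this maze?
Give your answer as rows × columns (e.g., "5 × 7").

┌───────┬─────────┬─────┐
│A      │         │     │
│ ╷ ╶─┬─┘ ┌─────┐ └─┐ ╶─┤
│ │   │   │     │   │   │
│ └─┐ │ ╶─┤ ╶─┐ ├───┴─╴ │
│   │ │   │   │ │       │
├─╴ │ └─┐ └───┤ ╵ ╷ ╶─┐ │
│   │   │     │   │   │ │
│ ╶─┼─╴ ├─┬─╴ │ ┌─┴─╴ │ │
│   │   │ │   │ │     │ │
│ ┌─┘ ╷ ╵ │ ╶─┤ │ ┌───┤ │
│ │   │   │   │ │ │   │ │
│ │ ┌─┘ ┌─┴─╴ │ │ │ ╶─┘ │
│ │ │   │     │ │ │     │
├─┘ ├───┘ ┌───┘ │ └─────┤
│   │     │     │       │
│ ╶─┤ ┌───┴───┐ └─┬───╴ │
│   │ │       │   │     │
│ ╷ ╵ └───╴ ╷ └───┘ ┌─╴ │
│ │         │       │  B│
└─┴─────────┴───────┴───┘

Counting the maze dimensions:
Rows (vertical): 10
Columns (horizontal): 12
Dimensions: 10 × 12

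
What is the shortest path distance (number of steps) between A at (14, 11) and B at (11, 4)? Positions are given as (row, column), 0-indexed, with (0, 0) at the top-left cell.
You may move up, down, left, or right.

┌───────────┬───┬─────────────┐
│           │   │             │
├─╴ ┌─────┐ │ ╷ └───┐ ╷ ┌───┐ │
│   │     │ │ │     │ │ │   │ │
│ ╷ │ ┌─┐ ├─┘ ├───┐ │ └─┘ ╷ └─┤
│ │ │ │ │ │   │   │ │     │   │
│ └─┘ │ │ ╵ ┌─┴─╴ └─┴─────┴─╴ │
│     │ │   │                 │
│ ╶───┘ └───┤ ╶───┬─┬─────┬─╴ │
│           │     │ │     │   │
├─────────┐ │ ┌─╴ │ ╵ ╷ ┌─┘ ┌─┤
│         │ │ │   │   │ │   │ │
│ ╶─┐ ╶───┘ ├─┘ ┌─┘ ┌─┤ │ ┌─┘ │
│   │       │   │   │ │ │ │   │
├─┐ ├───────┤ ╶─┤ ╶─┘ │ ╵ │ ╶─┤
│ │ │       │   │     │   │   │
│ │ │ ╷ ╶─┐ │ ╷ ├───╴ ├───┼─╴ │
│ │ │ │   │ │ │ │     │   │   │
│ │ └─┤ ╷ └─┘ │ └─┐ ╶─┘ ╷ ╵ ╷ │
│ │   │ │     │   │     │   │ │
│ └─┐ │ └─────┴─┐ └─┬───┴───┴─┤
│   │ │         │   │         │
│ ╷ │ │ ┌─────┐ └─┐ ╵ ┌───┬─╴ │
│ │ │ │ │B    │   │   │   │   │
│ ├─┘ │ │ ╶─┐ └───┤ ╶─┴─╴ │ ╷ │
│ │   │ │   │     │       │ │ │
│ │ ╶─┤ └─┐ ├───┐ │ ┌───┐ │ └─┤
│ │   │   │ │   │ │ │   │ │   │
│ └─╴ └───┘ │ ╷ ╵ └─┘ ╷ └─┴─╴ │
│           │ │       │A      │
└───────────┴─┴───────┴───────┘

Finding path from (14, 11) to (11, 4):
Path: (14,11) → (13,11) → (13,10) → (14,10) → (14,9) → (14,8) → (13,8) → (12,8) → (12,7) → (12,6) → (11,6) → (11,5) → (11,4)
Distance: 12 steps

Solution:

┌───────────┬───┬─────────────┐
│           │   │             │
├─╴ ┌─────┐ │ ╷ └───┐ ╷ ┌───┐ │
│   │     │ │ │     │ │ │   │ │
│ ╷ │ ┌─┐ ├─┘ ├───┐ │ └─┘ ╷ └─┤
│ │ │ │ │ │   │   │ │     │   │
│ └─┘ │ │ ╵ ┌─┴─╴ └─┴─────┴─╴ │
│     │ │   │                 │
│ ╶───┘ └───┤ ╶───┬─┬─────┬─╴ │
│           │     │ │     │   │
├─────────┐ │ ┌─╴ │ ╵ ╷ ┌─┘ ┌─┤
│         │ │ │   │   │ │   │ │
│ ╶─┐ ╶───┘ ├─┘ ┌─┘ ┌─┤ │ ┌─┘ │
│   │       │   │   │ │ │ │   │
├─┐ ├───────┤ ╶─┤ ╶─┘ │ ╵ │ ╶─┤
│ │ │       │   │     │   │   │
│ │ │ ╷ ╶─┐ │ ╷ ├───╴ ├───┼─╴ │
│ │ │ │   │ │ │ │     │   │   │
│ │ └─┤ ╷ └─┘ │ └─┐ ╶─┘ ╷ ╵ ╷ │
│ │   │ │     │   │     │   │ │
│ └─┐ │ └─────┴─┐ └─┬───┴───┴─┤
│   │ │         │   │         │
│ ╷ │ │ ┌─────┐ └─┐ ╵ ┌───┬─╴ │
│ │ │ │ │B ← ↰│   │   │   │   │
│ ├─┘ │ │ ╶─┐ └───┤ ╶─┴─╴ │ ╷ │
│ │   │ │   │↑ ← ↰│       │ │ │
│ │ ╶─┤ └─┐ ├───┐ │ ┌───┐ │ └─┤
│ │   │   │ │   │↑│ │↓ ↰│ │   │
│ └─╴ └───┘ │ ╷ ╵ └─┘ ╷ └─┴─╴ │
│           │ │  ↑ ← ↲│A      │
└───────────┴─┴───────┴───────┘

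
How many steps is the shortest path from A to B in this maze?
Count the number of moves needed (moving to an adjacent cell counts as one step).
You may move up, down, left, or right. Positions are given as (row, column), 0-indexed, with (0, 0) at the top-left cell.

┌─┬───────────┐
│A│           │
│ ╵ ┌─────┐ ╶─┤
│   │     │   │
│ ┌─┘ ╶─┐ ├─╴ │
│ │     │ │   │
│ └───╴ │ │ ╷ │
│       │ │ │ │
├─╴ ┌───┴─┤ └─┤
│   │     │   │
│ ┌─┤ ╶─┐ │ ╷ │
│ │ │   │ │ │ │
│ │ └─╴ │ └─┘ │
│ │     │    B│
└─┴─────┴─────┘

Using BFS to find shortest path:
Start: (0, 0), End: (6, 6)
Path found:
(0,0) → (1,0) → (1,1) → (0,1) → (0,2) → (0,3) → (0,4) → (0,5) → (1,5) → (1,6) → (2,6) → (2,5) → (3,5) → (4,5) → (4,6) → (5,6) → (6,6)
Number of steps: 16

Solution:

┌─┬───────────┐
│A│↱ → → → ↓  │
│ ╵ ┌─────┐ ╶─┤
│↳ ↑│     │↳ ↓│
│ ┌─┘ ╶─┐ ├─╴ │
│ │     │ │↓ ↲│
│ └───╴ │ │ ╷ │
│       │ │↓│ │
├─╴ ┌───┴─┤ └─┤
│   │     │↳ ↓│
│ ┌─┤ ╶─┐ │ ╷ │
│ │ │   │ │ │↓│
│ │ └─╴ │ └─┘ │
│ │     │    B│
└─┴─────┴─────┘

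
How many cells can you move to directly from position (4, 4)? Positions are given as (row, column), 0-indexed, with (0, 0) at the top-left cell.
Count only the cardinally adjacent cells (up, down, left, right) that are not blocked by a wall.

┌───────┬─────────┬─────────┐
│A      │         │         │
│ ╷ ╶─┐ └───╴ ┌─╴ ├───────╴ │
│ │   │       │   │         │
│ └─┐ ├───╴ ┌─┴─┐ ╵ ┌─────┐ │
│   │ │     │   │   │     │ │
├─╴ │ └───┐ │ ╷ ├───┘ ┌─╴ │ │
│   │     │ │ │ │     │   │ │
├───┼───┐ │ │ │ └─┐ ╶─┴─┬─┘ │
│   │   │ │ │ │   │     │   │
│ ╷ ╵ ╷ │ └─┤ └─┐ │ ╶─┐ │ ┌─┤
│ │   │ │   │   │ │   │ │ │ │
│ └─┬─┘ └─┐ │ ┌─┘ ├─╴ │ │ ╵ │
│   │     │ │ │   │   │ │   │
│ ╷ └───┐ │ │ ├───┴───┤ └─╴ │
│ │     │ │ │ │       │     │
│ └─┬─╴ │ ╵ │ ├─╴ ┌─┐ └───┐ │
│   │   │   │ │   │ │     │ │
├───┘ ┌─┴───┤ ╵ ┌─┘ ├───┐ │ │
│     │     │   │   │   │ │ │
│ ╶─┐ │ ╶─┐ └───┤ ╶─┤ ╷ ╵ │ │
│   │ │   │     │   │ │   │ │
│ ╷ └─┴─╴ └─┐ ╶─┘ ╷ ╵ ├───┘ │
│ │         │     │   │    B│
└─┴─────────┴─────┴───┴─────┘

Checking passable neighbors of (4, 4):
Neighbors: (3, 4), (5, 4)
Count: 2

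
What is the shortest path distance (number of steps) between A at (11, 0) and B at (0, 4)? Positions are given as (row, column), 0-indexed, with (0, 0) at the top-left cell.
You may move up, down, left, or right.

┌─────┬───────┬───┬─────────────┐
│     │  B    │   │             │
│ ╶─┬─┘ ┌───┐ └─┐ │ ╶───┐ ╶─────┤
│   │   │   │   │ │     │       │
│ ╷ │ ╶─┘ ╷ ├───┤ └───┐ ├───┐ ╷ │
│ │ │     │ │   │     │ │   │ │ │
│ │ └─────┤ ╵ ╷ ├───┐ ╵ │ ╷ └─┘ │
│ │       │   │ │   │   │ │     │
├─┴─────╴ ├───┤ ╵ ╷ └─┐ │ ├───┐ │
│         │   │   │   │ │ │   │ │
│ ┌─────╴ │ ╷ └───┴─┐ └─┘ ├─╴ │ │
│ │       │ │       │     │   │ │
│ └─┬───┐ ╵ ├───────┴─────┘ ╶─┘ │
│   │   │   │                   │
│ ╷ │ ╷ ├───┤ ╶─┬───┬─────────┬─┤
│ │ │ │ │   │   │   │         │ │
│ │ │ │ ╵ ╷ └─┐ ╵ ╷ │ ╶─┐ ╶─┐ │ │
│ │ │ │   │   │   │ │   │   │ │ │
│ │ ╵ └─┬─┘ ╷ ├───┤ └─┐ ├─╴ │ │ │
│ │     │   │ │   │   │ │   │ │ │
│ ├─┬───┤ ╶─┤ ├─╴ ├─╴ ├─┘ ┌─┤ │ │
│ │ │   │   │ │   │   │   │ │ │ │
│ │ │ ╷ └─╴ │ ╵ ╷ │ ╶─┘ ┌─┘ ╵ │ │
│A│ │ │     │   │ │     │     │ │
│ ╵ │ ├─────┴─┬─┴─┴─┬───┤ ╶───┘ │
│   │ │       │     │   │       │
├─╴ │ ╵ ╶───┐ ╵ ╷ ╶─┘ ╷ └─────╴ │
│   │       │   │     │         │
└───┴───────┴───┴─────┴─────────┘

Finding path from (11, 0) to (0, 4):
Path: (11,0) → (10,0) → (9,0) → (8,0) → (7,0) → (6,0) → (6,1) → (7,1) → (8,1) → (9,1) → (9,2) → (8,2) → (7,2) → (6,2) → (6,3) → (7,3) → (8,3) → (8,4) → (7,4) → (7,5) → (8,5) → (9,5) → (9,4) → (10,4) → (10,5) → (11,5) → (11,4) → (11,3) → (10,3) → (10,2) → (11,2) → (12,2) → (13,2) → (13,3) → (12,3) → (12,4) → (12,5) → (12,6) → (13,6) → (13,7) → (12,7) → (12,8) → (13,8) → (13,9) → (13,10) → (12,10) → (12,11) → (13,11) → (13,12) → (13,13) → (13,14) → (13,15) → (12,15) → (12,14) → (12,13) → (12,12) → (11,12) → (11,13) → (11,14) → (10,14) → (9,14) → (8,14) → (7,14) → (7,13) → (7,12) → (8,12) → (8,13) → (9,13) → (9,12) → (10,12) → (10,11) → (11,11) → (11,10) → (11,9) → (10,9) → (10,10) → (9,10) → (9,9) → (8,9) → (7,9) → (7,8) → (8,8) → (8,7) → (7,7) → (7,6) → (6,6) → (6,7) → (6,8) → (6,9) → (6,10) → (6,11) → (6,12) → (6,13) → (6,14) → (6,15) → (5,15) → (4,15) → (3,15) → (3,14) → (3,13) → (2,13) → (2,12) → (3,12) → (4,12) → (5,12) → (5,11) → (5,10) → (4,10) → (4,9) → (3,9) → (3,8) → (4,8) → (4,7) → (3,7) → (2,7) → (2,6) → (3,6) → (3,5) → (2,5) → (1,5) → (1,4) → (2,4) → (2,3) → (2,2) → (1,2) → (1,3) → (0,3) → (0,4)
Distance: 127 steps

Solution:

┌─────┬───────┬───┬─────────────┐
│     │↱ B    │   │             │
│ ╶─┬─┘ ┌───┐ └─┐ │ ╶───┐ ╶─────┤
│   │↱ ↑│↓ ↰│   │ │     │       │
│ ╷ │ ╶─┘ ╷ ├───┤ └───┐ ├───┐ ╷ │
│ │ │↑ ← ↲│↑│↓ ↰│     │ │↓ ↰│ │ │
│ │ └─────┤ ╵ ╷ ├───┐ ╵ │ ╷ └─┘ │
│ │       │↑ ↲│↑│↓ ↰│   │↓│↑ ← ↰│
├─┴─────╴ ├───┤ ╵ ╷ └─┐ │ ├───┐ │
│         │   │↑ ↲│↑ ↰│ │↓│   │↑│
│ ┌─────╴ │ ╷ └───┴─┐ └─┘ ├─╴ │ │
│ │       │ │       │↑ ← ↲│   │↑│
│ └─┬───┐ ╵ ├───────┴─────┘ ╶─┘ │
│↱ ↓│↱ ↓│   │↱ → → → → → → → → ↑│
│ ╷ │ ╷ ├───┤ ╶─┬───┬─────────┬─┤
│↑│↓│↑│↓│↱ ↓│↑ ↰│↓ ↰│    ↓ ← ↰│ │
│ │ │ │ ╵ ╷ └─┐ ╵ ╷ │ ╶─┐ ╶─┐ │ │
│↑│↓│↑│↳ ↑│↓  │↑ ↲│↑│   │↳ ↓│↑│ │
│ │ ╵ └─┬─┘ ╷ ├───┤ └─┐ ├─╴ │ │ │
│↑│↳ ↑  │↓ ↲│ │   │↑ ↰│ │↓ ↲│↑│ │
│ ├─┬───┤ ╶─┤ ├─╴ ├─╴ ├─┘ ┌─┤ │ │
│↑│ │↓ ↰│↳ ↓│ │   │↱ ↑│↓ ↲│ │↑│ │
│ │ │ ╷ └─╴ │ ╵ ╷ │ ╶─┘ ┌─┘ ╵ │ │
│A│ │↓│↑ ← ↲│   │ │↑ ← ↲│↱ → ↑│ │
│ ╵ │ ├─────┴─┬─┴─┴─┬───┤ ╶───┘ │
│   │↓│↱ → → ↓│↱ ↓  │↱ ↓│↑ ← ← ↰│
├─╴ │ ╵ ╶───┐ ╵ ╷ ╶─┘ ╷ └─────╴ │
│   │↳ ↑    │↳ ↑│↳ → ↑│↳ → → → ↑│
└───┴───────┴───┴─────┴─────────┘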